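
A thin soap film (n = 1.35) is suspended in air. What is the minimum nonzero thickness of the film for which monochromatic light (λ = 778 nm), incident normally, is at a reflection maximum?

144 nm

Ray reflecting at the top interface goes from n = 1.0 toward n = 1.35: a half-wave phase shift.
Bottom surface (1.35 → 1.0): reflection off a lower-index medium gives no phase shift.
The two reflections differ by half a wavelength.
So the condition for constructive reflection is 2 n t = (m + ½) λ.
Minimum at m = 0: t = λ / (4 n) = 778 / (4 × 1.35) = 144 nm.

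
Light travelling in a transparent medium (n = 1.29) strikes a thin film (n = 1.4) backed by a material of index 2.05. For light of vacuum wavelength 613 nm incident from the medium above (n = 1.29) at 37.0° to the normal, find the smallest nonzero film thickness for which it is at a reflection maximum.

Ray reflecting at the top interface goes from n = 1.29 toward n = 1.4: a half-wave phase shift.
Ray reflecting at the bottom interface goes from n = 1.4 toward n = 2.05: a half-wave phase shift.
Net: no relative phase inversion (both shifts match).
With no net inversion, constructive interference in reflection requires 2 n t cos θ_r = m λ.
Snell's law: 1.29 sin 37.0° = 1.4 sin θ_r → sin θ_r = 0.555, cos θ_r = 0.832.
Minimum nonzero at m = 1: t = λ / (2 n cos θ_r) = 613 / (2 × 1.4 × 0.832) = 263 nm.

263 nm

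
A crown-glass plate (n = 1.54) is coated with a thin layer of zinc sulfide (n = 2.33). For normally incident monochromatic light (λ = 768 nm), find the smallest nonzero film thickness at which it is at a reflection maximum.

Top surface (1.0 → 2.33): reflection off a higher-index medium gives a half-wave phase shift.
At the lower boundary (n = 2.33 to n = 1.54) the reflected ray undergoes no phase shift.
Net: one phase inversion between the two reflected rays.
For maximum reflection here: 2 n t = (m + ½) λ.
Minimum at m = 0: t = λ / (4 n) = 768 / (4 × 2.33) = 82.4 nm.

82.4 nm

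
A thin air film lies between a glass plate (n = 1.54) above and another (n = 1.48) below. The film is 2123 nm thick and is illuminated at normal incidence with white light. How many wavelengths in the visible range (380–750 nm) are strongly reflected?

At the upper boundary (n = 1.54 to n = 1.0) the reflected ray undergoes no phase shift.
At the lower boundary (n = 1.0 to n = 1.48) the reflected ray undergoes a half-wave phase shift.
The two reflections differ by half a wavelength.
So the condition for constructive reflection is 2 n t = (m + ½) λ.
λ = 2 n t / (m + ½) = 4246 / (m + ½) nm.
m=5: 772 nm (IR); m=6: 653 nm (visible); m=7: 566 nm (visible); m=8: 500 nm (visible); m=9: 447 nm (visible); m=10: 404 nm (visible); m=11: 369 nm (UV).

5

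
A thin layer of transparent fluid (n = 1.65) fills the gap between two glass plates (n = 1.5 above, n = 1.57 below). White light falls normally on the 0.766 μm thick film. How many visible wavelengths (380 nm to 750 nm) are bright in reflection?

4

Top surface (1.5 → 1.65): reflection off a higher-index medium gives a half-wave phase shift.
Bottom surface (1.65 → 1.57): reflection off a lower-index medium gives no phase shift.
Exactly one π shift → a net half-wave offset.
So the condition for constructive reflection is 2 n t = (m + ½) λ.
λ = 2 n t / (m + ½) = 2528 / (m + ½) nm.
m=2: 1011 nm (IR); m=3: 722 nm (visible); m=4: 562 nm (visible); m=5: 460 nm (visible); m=6: 389 nm (visible); m=7: 337 nm (UV).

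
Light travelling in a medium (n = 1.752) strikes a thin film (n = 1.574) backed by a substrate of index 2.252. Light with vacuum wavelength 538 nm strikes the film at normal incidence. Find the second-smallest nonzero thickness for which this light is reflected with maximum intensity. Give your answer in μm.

0.256 μm

Ray reflecting at the top interface goes from n = 1.752 toward n = 1.574: no phase shift.
Ray reflecting at the bottom interface goes from n = 1.574 toward n = 2.252: a half-wave phase shift.
Net: one phase inversion between the two reflected rays.
With one net inversion, constructive interference in reflection requires 2 n t = (m + ½) λ.
The second-smallest nonzero thickness corresponds to m = 1: t = (m + ½) λ / (2 n) = 1.50 × 538 / (2 × 1.574) = 256 nm.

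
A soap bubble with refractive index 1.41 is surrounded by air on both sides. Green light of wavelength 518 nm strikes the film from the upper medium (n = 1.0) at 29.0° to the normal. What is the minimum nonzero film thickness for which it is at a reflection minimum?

Ray reflecting at the top interface goes from n = 1.0 toward n = 1.41: a half-wave phase shift.
At the lower boundary (n = 1.41 to n = 1.0) the reflected ray undergoes no phase shift.
The two reflections differ by half a wavelength.
With one net inversion, destructive interference in reflection requires 2 n t cos θ_r = m λ.
Snell's law: 1.0 sin 29.0° = 1.41 sin θ_r → sin θ_r = 0.344, cos θ_r = 0.939.
Minimum nonzero at m = 1: t = λ / (2 n cos θ_r) = 518 / (2 × 1.41 × 0.939) = 196 nm.

196 nm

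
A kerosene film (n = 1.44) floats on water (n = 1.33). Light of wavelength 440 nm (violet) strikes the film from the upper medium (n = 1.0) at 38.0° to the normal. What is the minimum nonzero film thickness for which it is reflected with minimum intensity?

169 nm

At the upper boundary (n = 1.0 to n = 1.44) the reflected ray undergoes a half-wave phase shift.
Ray reflecting at the bottom interface goes from n = 1.44 toward n = 1.33: no phase shift.
The two reflections differ by half a wavelength.
With one net inversion, destructive interference in reflection requires 2 n t cos θ_r = m λ.
Snell's law: 1.0 sin 38.0° = 1.44 sin θ_r → sin θ_r = 0.428, cos θ_r = 0.904.
Minimum nonzero at m = 1: t = λ / (2 n cos θ_r) = 440 / (2 × 1.44 × 0.904) = 169 nm.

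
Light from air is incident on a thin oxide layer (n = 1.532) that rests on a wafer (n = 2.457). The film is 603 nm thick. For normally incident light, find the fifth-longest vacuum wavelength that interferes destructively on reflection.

Ray reflecting at the top interface goes from n = 1.0 toward n = 1.532: a half-wave phase shift.
Ray reflecting at the bottom interface goes from n = 1.532 toward n = 2.457: a half-wave phase shift.
Zero or two π shifts → no net half-wave offset.
So the condition for destructive reflection is 2 n t = (m + ½) λ.
λ = 2 n t / (m + ½). The fifth-longest wavelength is m = 4: λ = 2 × 1.532 × 603 / 4.50 = 411 nm.

411 nm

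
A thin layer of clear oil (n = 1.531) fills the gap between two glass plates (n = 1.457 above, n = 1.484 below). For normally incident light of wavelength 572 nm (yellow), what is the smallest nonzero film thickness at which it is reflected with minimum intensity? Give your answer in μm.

At the upper boundary (n = 1.457 to n = 1.531) the reflected ray undergoes a half-wave phase shift.
At the lower boundary (n = 1.531 to n = 1.484) the reflected ray undergoes no phase shift.
Net: one phase inversion between the two reflected rays.
For dark reflection here: 2 n t = m λ.
The smallest nonzero thickness corresponds to m = 1: t = m λ / (2 n) = 1.00 × 572 / (2 × 1.531) = 187 nm.

0.187 μm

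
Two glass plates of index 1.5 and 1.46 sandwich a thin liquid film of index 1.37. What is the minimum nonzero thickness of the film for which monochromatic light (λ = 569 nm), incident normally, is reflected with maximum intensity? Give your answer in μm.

0.104 μm

Ray reflecting at the top interface goes from n = 1.5 toward n = 1.37: no phase shift.
Ray reflecting at the bottom interface goes from n = 1.37 toward n = 1.46: a half-wave phase shift.
Net: one phase inversion between the two reflected rays.
With one net inversion, constructive interference in reflection requires 2 n t = (m + ½) λ.
Minimum at m = 0: t = λ / (4 n) = 569 / (4 × 1.37) = 104 nm.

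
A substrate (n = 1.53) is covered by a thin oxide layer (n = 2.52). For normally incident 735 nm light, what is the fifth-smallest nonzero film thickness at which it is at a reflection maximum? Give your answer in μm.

At the upper boundary (n = 1.0 to n = 2.52) the reflected ray undergoes a half-wave phase shift.
Ray reflecting at the bottom interface goes from n = 2.52 toward n = 1.53: no phase shift.
Net: one phase inversion between the two reflected rays.
So the condition for constructive reflection is 2 n t = (m + ½) λ.
The fifth-smallest nonzero thickness corresponds to m = 4: t = (m + ½) λ / (2 n) = 4.50 × 735 / (2 × 2.52) = 656 nm.

0.656 μm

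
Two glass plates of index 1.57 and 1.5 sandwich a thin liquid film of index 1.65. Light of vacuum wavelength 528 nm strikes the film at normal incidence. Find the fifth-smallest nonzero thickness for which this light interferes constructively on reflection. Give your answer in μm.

Ray reflecting at the top interface goes from n = 1.57 toward n = 1.65: a half-wave phase shift.
At the lower boundary (n = 1.65 to n = 1.5) the reflected ray undergoes no phase shift.
Exactly one π shift → a net half-wave offset.
For strong reflection here: 2 n t = (m + ½) λ.
The fifth-smallest nonzero thickness corresponds to m = 4: t = (m + ½) λ / (2 n) = 4.50 × 528 / (2 × 1.65) = 720 nm.

0.720 μm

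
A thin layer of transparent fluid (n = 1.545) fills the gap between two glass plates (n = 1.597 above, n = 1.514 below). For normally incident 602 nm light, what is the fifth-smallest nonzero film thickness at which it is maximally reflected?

974 nm

At the upper boundary (n = 1.597 to n = 1.545) the reflected ray undergoes no phase shift.
Ray reflecting at the bottom interface goes from n = 1.545 toward n = 1.514: no phase shift.
The two reflections carry the same phase change, so no net offset.
So the condition for constructive reflection is 2 n t = m λ.
The fifth-smallest nonzero thickness corresponds to m = 5: t = m λ / (2 n) = 5.00 × 602 / (2 × 1.545) = 974 nm.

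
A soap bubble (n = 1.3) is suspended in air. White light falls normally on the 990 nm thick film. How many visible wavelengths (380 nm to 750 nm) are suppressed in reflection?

3

At the upper boundary (n = 1.0 to n = 1.3) the reflected ray undergoes a half-wave phase shift.
Ray reflecting at the bottom interface goes from n = 1.3 toward n = 1.0: no phase shift.
Net: one phase inversion between the two reflected rays.
So the condition for destructive reflection is 2 n t = m λ.
λ = 2 n t / m = 2574 / m nm.
m=3: 858 nm (IR); m=4: 644 nm (visible); m=5: 515 nm (visible); m=6: 429 nm (visible); m=7: 368 nm (UV).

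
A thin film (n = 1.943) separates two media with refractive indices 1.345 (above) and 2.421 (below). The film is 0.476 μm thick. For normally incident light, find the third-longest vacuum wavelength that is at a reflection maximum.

617 nm

Top surface (1.345 → 1.943): reflection off a higher-index medium gives a half-wave phase shift.
Ray reflecting at the bottom interface goes from n = 1.943 toward n = 2.421: a half-wave phase shift.
The two reflections carry the same phase change, so no net offset.
For strong reflection here: 2 n t = m λ.
λ = 2 n t / m. The third-longest wavelength is m = 3: λ = 2 × 1.943 × 476 / 3.00 = 617 nm.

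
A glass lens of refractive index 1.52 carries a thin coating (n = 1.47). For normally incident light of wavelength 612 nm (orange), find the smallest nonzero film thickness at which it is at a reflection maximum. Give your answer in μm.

At the upper boundary (n = 1.0 to n = 1.47) the reflected ray undergoes a half-wave phase shift.
At the lower boundary (n = 1.47 to n = 1.52) the reflected ray undergoes a half-wave phase shift.
Zero or two π shifts → no net half-wave offset.
With no net inversion, constructive interference in reflection requires 2 n t = m λ.
Minimum nonzero at m = 1: t = λ / (2 n) = 612 / (2 × 1.47) = 208 nm.

0.208 μm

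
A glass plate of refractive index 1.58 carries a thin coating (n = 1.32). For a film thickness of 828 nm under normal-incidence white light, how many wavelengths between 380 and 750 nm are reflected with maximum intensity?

3

At the upper boundary (n = 1.0 to n = 1.32) the reflected ray undergoes a half-wave phase shift.
At the lower boundary (n = 1.32 to n = 1.58) the reflected ray undergoes a half-wave phase shift.
Zero or two π shifts → no net half-wave offset.
For maximum reflection here: 2 n t = m λ.
λ = 2 n t / m = 2186 / m nm.
m=2: 1093 nm (IR); m=3: 729 nm (visible); m=4: 546 nm (visible); m=5: 437 nm (visible); m=6: 364 nm (UV).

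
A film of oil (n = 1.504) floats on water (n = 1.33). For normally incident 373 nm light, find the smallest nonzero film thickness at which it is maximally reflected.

62.0 nm

At the upper boundary (n = 1.0 to n = 1.504) the reflected ray undergoes a half-wave phase shift.
At the lower boundary (n = 1.504 to n = 1.33) the reflected ray undergoes no phase shift.
Net: one phase inversion between the two reflected rays.
So the condition for constructive reflection is 2 n t = (m + ½) λ.
Minimum at m = 0: t = λ / (4 n) = 373 / (4 × 1.504) = 62.0 nm.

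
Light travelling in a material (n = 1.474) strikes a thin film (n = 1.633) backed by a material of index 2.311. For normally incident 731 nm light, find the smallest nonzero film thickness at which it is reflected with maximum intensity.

224 nm

Ray reflecting at the top interface goes from n = 1.474 toward n = 1.633: a half-wave phase shift.
At the lower boundary (n = 1.633 to n = 2.311) the reflected ray undergoes a half-wave phase shift.
Zero or two π shifts → no net half-wave offset.
For bright reflection here: 2 n t = m λ.
Minimum nonzero at m = 1: t = λ / (2 n) = 731 / (2 × 1.633) = 224 nm.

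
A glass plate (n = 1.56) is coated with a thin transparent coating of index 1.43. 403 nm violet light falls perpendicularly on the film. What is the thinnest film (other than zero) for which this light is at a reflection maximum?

141 nm

Top surface (1.0 → 1.43): reflection off a higher-index medium gives a half-wave phase shift.
At the lower boundary (n = 1.43 to n = 1.56) the reflected ray undergoes a half-wave phase shift.
Zero or two π shifts → no net half-wave offset.
So the condition for constructive reflection is 2 n t = m λ.
Minimum nonzero at m = 1: t = λ / (2 n) = 403 / (2 × 1.43) = 141 nm.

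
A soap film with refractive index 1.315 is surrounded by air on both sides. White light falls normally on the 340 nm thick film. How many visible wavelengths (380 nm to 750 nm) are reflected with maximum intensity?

At the upper boundary (n = 1.0 to n = 1.315) the reflected ray undergoes a half-wave phase shift.
At the lower boundary (n = 1.315 to n = 1.0) the reflected ray undergoes no phase shift.
Net: one phase inversion between the two reflected rays.
So the condition for constructive reflection is 2 n t = (m + ½) λ.
λ = 2 n t / (m + ½) = 894 / (m + ½) nm.
m=0: 1788 nm (IR); m=1: 596 nm (visible); m=2: 358 nm (UV).

1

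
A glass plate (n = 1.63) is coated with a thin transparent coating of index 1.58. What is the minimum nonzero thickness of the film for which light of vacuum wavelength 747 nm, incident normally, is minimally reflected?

118 nm

At the upper boundary (n = 1.0 to n = 1.58) the reflected ray undergoes a half-wave phase shift.
At the lower boundary (n = 1.58 to n = 1.63) the reflected ray undergoes a half-wave phase shift.
Zero or two π shifts → no net half-wave offset.
For weak reflection here: 2 n t = (m + ½) λ.
Minimum at m = 0: t = λ / (4 n) = 747 / (4 × 1.58) = 118 nm.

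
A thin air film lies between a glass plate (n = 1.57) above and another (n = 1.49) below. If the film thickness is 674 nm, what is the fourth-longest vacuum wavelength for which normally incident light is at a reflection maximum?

385 nm

At the upper boundary (n = 1.57 to n = 1.0) the reflected ray undergoes no phase shift.
Ray reflecting at the bottom interface goes from n = 1.0 toward n = 1.49: a half-wave phase shift.
Exactly one π shift → a net half-wave offset.
With one net inversion, constructive interference in reflection requires 2 n t = (m + ½) λ.
λ = 2 n t / (m + ½). The fourth-longest wavelength is m = 3: λ = 2 × 1.0 × 674 / 3.50 = 385 nm.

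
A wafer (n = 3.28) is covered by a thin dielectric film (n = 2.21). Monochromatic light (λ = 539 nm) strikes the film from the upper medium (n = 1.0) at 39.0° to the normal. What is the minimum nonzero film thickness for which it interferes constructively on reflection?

Top surface (1.0 → 2.21): reflection off a higher-index medium gives a half-wave phase shift.
Bottom surface (2.21 → 3.28): reflection off a higher-index medium gives a half-wave phase shift.
The two reflections carry the same phase change, so no net offset.
With no net inversion, constructive interference in reflection requires 2 n t cos θ_r = m λ.
Snell's law: 1.0 sin 39.0° = 2.21 sin θ_r → sin θ_r = 0.285, cos θ_r = 0.959.
Minimum nonzero at m = 1: t = λ / (2 n cos θ_r) = 539 / (2 × 2.21 × 0.959) = 127 nm.

127 nm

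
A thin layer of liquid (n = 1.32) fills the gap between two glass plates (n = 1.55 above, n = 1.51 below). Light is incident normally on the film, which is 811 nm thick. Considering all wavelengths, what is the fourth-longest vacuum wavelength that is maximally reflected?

Ray reflecting at the top interface goes from n = 1.55 toward n = 1.32: no phase shift.
At the lower boundary (n = 1.32 to n = 1.51) the reflected ray undergoes a half-wave phase shift.
Net: one phase inversion between the two reflected rays.
For strong reflection here: 2 n t = (m + ½) λ.
λ = 2 n t / (m + ½). The fourth-longest wavelength is m = 3: λ = 2 × 1.32 × 811 / 3.50 = 612 nm.

612 nm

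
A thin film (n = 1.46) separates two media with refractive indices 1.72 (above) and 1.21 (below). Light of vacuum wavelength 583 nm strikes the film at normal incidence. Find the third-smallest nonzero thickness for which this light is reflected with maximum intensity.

599 nm

Top surface (1.72 → 1.46): reflection off a lower-index medium gives no phase shift.
Bottom surface (1.46 → 1.21): reflection off a lower-index medium gives no phase shift.
The two reflections carry the same phase change, so no net offset.
For maximum reflection here: 2 n t = m λ.
The third-smallest nonzero thickness corresponds to m = 3: t = m λ / (2 n) = 3.00 × 583 / (2 × 1.46) = 599 nm.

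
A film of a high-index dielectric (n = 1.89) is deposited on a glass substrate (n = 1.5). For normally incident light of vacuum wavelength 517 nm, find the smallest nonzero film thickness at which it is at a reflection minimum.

Top surface (1.0 → 1.89): reflection off a higher-index medium gives a half-wave phase shift.
At the lower boundary (n = 1.89 to n = 1.5) the reflected ray undergoes no phase shift.
Exactly one π shift → a net half-wave offset.
So the condition for destructive reflection is 2 n t = m λ.
Minimum nonzero at m = 1: t = λ / (2 n) = 517 / (2 × 1.89) = 137 nm.

137 nm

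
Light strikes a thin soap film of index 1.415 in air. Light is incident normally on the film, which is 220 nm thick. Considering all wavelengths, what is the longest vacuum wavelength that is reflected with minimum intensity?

Ray reflecting at the top interface goes from n = 1.0 toward n = 1.415: a half-wave phase shift.
Ray reflecting at the bottom interface goes from n = 1.415 toward n = 1.0: no phase shift.
The two reflections differ by half a wavelength.
With one net inversion, destructive interference in reflection requires 2 n t = m λ.
λ = 2 n t / m. The longest wavelength is m = 1: λ = 2 × 1.415 × 220 / 1.00 = 623 nm.

623 nm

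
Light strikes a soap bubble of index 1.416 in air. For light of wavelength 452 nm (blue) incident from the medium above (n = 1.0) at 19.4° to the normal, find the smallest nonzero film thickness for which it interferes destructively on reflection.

164 nm

At the upper boundary (n = 1.0 to n = 1.416) the reflected ray undergoes a half-wave phase shift.
Ray reflecting at the bottom interface goes from n = 1.416 toward n = 1.0: no phase shift.
The two reflections differ by half a wavelength.
For dark reflection here: 2 n t cos θ_r = m λ.
Snell's law: 1.0 sin 19.4° = 1.416 sin θ_r → sin θ_r = 0.235, cos θ_r = 0.972.
Minimum nonzero at m = 1: t = λ / (2 n cos θ_r) = 452 / (2 × 1.416 × 0.972) = 164 nm.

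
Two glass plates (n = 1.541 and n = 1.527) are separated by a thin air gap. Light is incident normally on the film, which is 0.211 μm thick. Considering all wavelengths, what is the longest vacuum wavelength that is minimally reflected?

422 nm

Ray reflecting at the top interface goes from n = 1.541 toward n = 1.0: no phase shift.
Ray reflecting at the bottom interface goes from n = 1.0 toward n = 1.527: a half-wave phase shift.
The two reflections differ by half a wavelength.
For weak reflection here: 2 n t = m λ.
λ = 2 n t / m. The longest wavelength is m = 1: λ = 2 × 1.0 × 211 / 1.00 = 422 nm.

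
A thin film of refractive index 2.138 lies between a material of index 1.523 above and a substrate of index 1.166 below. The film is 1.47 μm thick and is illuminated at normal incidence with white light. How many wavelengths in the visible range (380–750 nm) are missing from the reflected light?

8

At the upper boundary (n = 1.523 to n = 2.138) the reflected ray undergoes a half-wave phase shift.
Ray reflecting at the bottom interface goes from n = 2.138 toward n = 1.166: no phase shift.
Net: one phase inversion between the two reflected rays.
So the condition for destructive reflection is 2 n t = m λ.
λ = 2 n t / m = 6286 / m nm.
m=8: 786 nm (IR); m=9: 698 nm (visible); m=10: 629 nm (visible); m=11: 571 nm (visible); m=12: 524 nm (visible); m=13: 484 nm (visible); m=14: 449 nm (visible); m=15: 419 nm (visible); m=16: 393 nm (visible); m=17: 370 nm (UV).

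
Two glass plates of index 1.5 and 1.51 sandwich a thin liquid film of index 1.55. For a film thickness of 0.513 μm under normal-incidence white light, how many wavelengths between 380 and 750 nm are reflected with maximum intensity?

At the upper boundary (n = 1.5 to n = 1.55) the reflected ray undergoes a half-wave phase shift.
Bottom surface (1.55 → 1.51): reflection off a lower-index medium gives no phase shift.
Exactly one π shift → a net half-wave offset.
So the condition for constructive reflection is 2 n t = (m + ½) λ.
λ = 2 n t / (m + ½) = 1590 / (m + ½) nm.
m=1: 1060 nm (IR); m=2: 636 nm (visible); m=3: 454 nm (visible); m=4: 353 nm (UV).

2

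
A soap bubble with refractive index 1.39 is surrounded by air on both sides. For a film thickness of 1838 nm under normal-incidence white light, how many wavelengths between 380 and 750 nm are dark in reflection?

Ray reflecting at the top interface goes from n = 1.0 toward n = 1.39: a half-wave phase shift.
At the lower boundary (n = 1.39 to n = 1.0) the reflected ray undergoes no phase shift.
The two reflections differ by half a wavelength.
For weak reflection here: 2 n t = m λ.
λ = 2 n t / m = 5110 / m nm.
m=6: 852 nm (IR); m=7: 730 nm (visible); m=8: 639 nm (visible); m=9: 568 nm (visible); m=10: 511 nm (visible); m=11: 465 nm (visible); m=12: 426 nm (visible); m=13: 393 nm (visible); m=14: 365 nm (UV).

7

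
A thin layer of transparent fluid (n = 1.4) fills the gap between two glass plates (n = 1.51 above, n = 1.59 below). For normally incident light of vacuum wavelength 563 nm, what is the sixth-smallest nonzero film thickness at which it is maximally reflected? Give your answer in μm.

Ray reflecting at the top interface goes from n = 1.51 toward n = 1.4: no phase shift.
Ray reflecting at the bottom interface goes from n = 1.4 toward n = 1.59: a half-wave phase shift.
The two reflections differ by half a wavelength.
For bright reflection here: 2 n t = (m + ½) λ.
The sixth-smallest nonzero thickness corresponds to m = 5: t = (m + ½) λ / (2 n) = 5.50 × 563 / (2 × 1.4) = 1106 nm.

1.11 μm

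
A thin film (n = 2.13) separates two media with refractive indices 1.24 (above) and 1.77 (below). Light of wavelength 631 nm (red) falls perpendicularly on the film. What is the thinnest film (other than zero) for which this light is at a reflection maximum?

Ray reflecting at the top interface goes from n = 1.24 toward n = 2.13: a half-wave phase shift.
Bottom surface (2.13 → 1.77): reflection off a lower-index medium gives no phase shift.
The two reflections differ by half a wavelength.
For bright reflection here: 2 n t = (m + ½) λ.
Minimum at m = 0: t = λ / (4 n) = 631 / (4 × 2.13) = 74.1 nm.

74.1 nm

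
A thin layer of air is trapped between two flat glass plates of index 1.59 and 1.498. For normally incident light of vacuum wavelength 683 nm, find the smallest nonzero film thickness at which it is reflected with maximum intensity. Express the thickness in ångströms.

1708 Å

Ray reflecting at the top interface goes from n = 1.59 toward n = 1.0: no phase shift.
Ray reflecting at the bottom interface goes from n = 1.0 toward n = 1.498: a half-wave phase shift.
Net: one phase inversion between the two reflected rays.
For strong reflection here: 2 n t = (m + ½) λ.
Minimum at m = 0: t = λ / (4 n) = 683 / (4 × 1.0) = 171 nm.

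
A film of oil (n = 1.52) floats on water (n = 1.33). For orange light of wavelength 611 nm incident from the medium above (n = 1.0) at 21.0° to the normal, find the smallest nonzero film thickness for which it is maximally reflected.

103 nm

Ray reflecting at the top interface goes from n = 1.0 toward n = 1.52: a half-wave phase shift.
Ray reflecting at the bottom interface goes from n = 1.52 toward n = 1.33: no phase shift.
Net: one phase inversion between the two reflected rays.
So the condition for constructive reflection is 2 n t cos θ_r = (m + ½) λ.
Snell's law: 1.0 sin 21.0° = 1.52 sin θ_r → sin θ_r = 0.236, cos θ_r = 0.972.
Minimum at m = 0: t = λ / (4 n cos θ_r) = 611 / (4 × 1.52 × 0.972) = 103 nm.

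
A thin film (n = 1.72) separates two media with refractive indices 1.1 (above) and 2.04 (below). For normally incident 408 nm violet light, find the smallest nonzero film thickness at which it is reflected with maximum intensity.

119 nm

At the upper boundary (n = 1.1 to n = 1.72) the reflected ray undergoes a half-wave phase shift.
Bottom surface (1.72 → 2.04): reflection off a higher-index medium gives a half-wave phase shift.
The two reflections carry the same phase change, so no net offset.
With no net inversion, constructive interference in reflection requires 2 n t = m λ.
Minimum nonzero at m = 1: t = λ / (2 n) = 408 / (2 × 1.72) = 119 nm.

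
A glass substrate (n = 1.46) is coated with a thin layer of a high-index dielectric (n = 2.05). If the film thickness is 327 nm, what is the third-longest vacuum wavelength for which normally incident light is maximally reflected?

536 nm

At the upper boundary (n = 1.0 to n = 2.05) the reflected ray undergoes a half-wave phase shift.
At the lower boundary (n = 2.05 to n = 1.46) the reflected ray undergoes no phase shift.
Exactly one π shift → a net half-wave offset.
With one net inversion, constructive interference in reflection requires 2 n t = (m + ½) λ.
λ = 2 n t / (m + ½). The third-longest wavelength is m = 2: λ = 2 × 2.05 × 327 / 2.50 = 536 nm.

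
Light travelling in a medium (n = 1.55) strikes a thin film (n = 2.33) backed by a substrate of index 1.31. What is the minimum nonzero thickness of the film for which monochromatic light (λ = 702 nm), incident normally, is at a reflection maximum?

75.3 nm

At the upper boundary (n = 1.55 to n = 2.33) the reflected ray undergoes a half-wave phase shift.
At the lower boundary (n = 2.33 to n = 1.31) the reflected ray undergoes no phase shift.
Exactly one π shift → a net half-wave offset.
So the condition for constructive reflection is 2 n t = (m + ½) λ.
Minimum at m = 0: t = λ / (4 n) = 702 / (4 × 2.33) = 75.3 nm.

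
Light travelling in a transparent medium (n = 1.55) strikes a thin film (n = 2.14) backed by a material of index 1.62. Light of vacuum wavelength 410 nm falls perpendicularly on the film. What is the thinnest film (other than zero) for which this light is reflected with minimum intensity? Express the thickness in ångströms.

958 Å

At the upper boundary (n = 1.55 to n = 2.14) the reflected ray undergoes a half-wave phase shift.
Bottom surface (2.14 → 1.62): reflection off a lower-index medium gives no phase shift.
Exactly one π shift → a net half-wave offset.
For dark reflection here: 2 n t = m λ.
Minimum nonzero at m = 1: t = λ / (2 n) = 410 / (2 × 2.14) = 95.8 nm.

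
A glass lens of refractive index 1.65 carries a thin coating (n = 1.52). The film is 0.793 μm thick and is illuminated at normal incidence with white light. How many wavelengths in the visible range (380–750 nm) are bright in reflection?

Ray reflecting at the top interface goes from n = 1.0 toward n = 1.52: a half-wave phase shift.
Ray reflecting at the bottom interface goes from n = 1.52 toward n = 1.65: a half-wave phase shift.
The two reflections carry the same phase change, so no net offset.
For strong reflection here: 2 n t = m λ.
λ = 2 n t / m = 2411 / m nm.
m=3: 804 nm (IR); m=4: 603 nm (visible); m=5: 482 nm (visible); m=6: 402 nm (visible); m=7: 344 nm (UV).

3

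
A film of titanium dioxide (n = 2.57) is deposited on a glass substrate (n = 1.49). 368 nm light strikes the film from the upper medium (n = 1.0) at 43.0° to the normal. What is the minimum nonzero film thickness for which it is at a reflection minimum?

At the upper boundary (n = 1.0 to n = 2.57) the reflected ray undergoes a half-wave phase shift.
Ray reflecting at the bottom interface goes from n = 2.57 toward n = 1.49: no phase shift.
The two reflections differ by half a wavelength.
So the condition for destructive reflection is 2 n t cos θ_r = m λ.
Snell's law: 1.0 sin 43.0° = 2.57 sin θ_r → sin θ_r = 0.265, cos θ_r = 0.964.
Minimum nonzero at m = 1: t = λ / (2 n cos θ_r) = 368 / (2 × 2.57 × 0.964) = 74.3 nm.

74.3 nm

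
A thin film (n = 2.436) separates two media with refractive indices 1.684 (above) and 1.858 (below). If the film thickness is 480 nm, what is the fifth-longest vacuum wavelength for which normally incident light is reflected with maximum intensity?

520 nm

Ray reflecting at the top interface goes from n = 1.684 toward n = 2.436: a half-wave phase shift.
Bottom surface (2.436 → 1.858): reflection off a lower-index medium gives no phase shift.
Net: one phase inversion between the two reflected rays.
So the condition for constructive reflection is 2 n t = (m + ½) λ.
λ = 2 n t / (m + ½). The fifth-longest wavelength is m = 4: λ = 2 × 2.436 × 480 / 4.50 = 520 nm.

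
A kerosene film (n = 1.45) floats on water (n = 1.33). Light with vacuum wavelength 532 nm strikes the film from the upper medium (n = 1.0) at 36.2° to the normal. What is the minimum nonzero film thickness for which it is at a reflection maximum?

100 nm

Ray reflecting at the top interface goes from n = 1.0 toward n = 1.45: a half-wave phase shift.
Bottom surface (1.45 → 1.33): reflection off a lower-index medium gives no phase shift.
The two reflections differ by half a wavelength.
So the condition for constructive reflection is 2 n t cos θ_r = (m + ½) λ.
Snell's law: 1.0 sin 36.2° = 1.45 sin θ_r → sin θ_r = 0.407, cos θ_r = 0.913.
Minimum at m = 0: t = λ / (4 n cos θ_r) = 532 / (4 × 1.45 × 0.913) = 100 nm.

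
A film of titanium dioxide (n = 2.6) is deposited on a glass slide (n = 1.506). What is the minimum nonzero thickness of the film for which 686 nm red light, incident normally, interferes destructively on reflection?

Top surface (1.0 → 2.6): reflection off a higher-index medium gives a half-wave phase shift.
Ray reflecting at the bottom interface goes from n = 2.6 toward n = 1.506: no phase shift.
Net: one phase inversion between the two reflected rays.
With one net inversion, destructive interference in reflection requires 2 n t = m λ.
Minimum nonzero at m = 1: t = λ / (2 n) = 686 / (2 × 2.6) = 132 nm.

132 nm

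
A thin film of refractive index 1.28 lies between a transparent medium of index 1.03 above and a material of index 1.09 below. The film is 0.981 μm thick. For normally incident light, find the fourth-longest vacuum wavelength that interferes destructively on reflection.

Ray reflecting at the top interface goes from n = 1.03 toward n = 1.28: a half-wave phase shift.
At the lower boundary (n = 1.28 to n = 1.09) the reflected ray undergoes no phase shift.
Exactly one π shift → a net half-wave offset.
For minimum reflection here: 2 n t = m λ.
λ = 2 n t / m. The fourth-longest wavelength is m = 4: λ = 2 × 1.28 × 981 / 4.00 = 628 nm.

628 nm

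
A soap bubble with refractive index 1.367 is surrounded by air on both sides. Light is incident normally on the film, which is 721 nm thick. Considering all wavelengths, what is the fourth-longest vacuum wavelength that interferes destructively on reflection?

493 nm

Ray reflecting at the top interface goes from n = 1.0 toward n = 1.367: a half-wave phase shift.
At the lower boundary (n = 1.367 to n = 1.0) the reflected ray undergoes no phase shift.
The two reflections differ by half a wavelength.
So the condition for destructive reflection is 2 n t = m λ.
λ = 2 n t / m. The fourth-longest wavelength is m = 4: λ = 2 × 1.367 × 721 / 4.00 = 493 nm.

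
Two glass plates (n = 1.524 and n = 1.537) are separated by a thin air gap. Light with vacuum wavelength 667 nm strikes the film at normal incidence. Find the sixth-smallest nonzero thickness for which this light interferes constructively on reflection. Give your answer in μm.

At the upper boundary (n = 1.524 to n = 1.0) the reflected ray undergoes no phase shift.
At the lower boundary (n = 1.0 to n = 1.537) the reflected ray undergoes a half-wave phase shift.
Net: one phase inversion between the two reflected rays.
With one net inversion, constructive interference in reflection requires 2 n t = (m + ½) λ.
The sixth-smallest nonzero thickness corresponds to m = 5: t = (m + ½) λ / (2 n) = 5.50 × 667 / (2 × 1.0) = 1834 nm.

1.83 μm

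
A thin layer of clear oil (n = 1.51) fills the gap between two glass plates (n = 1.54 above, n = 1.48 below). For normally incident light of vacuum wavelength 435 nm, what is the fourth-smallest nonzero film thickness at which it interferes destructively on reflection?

Ray reflecting at the top interface goes from n = 1.54 toward n = 1.51: no phase shift.
Ray reflecting at the bottom interface goes from n = 1.51 toward n = 1.48: no phase shift.
The two reflections carry the same phase change, so no net offset.
For minimum reflection here: 2 n t = (m + ½) λ.
The fourth-smallest nonzero thickness corresponds to m = 3: t = (m + ½) λ / (2 n) = 3.50 × 435 / (2 × 1.51) = 504 nm.

504 nm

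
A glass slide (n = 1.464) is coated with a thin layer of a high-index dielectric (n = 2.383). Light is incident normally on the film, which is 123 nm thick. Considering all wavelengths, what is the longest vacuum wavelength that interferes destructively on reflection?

586 nm

At the upper boundary (n = 1.0 to n = 2.383) the reflected ray undergoes a half-wave phase shift.
Ray reflecting at the bottom interface goes from n = 2.383 toward n = 1.464: no phase shift.
Net: one phase inversion between the two reflected rays.
So the condition for destructive reflection is 2 n t = m λ.
λ = 2 n t / m. The longest wavelength is m = 1: λ = 2 × 2.383 × 123 / 1.00 = 586 nm.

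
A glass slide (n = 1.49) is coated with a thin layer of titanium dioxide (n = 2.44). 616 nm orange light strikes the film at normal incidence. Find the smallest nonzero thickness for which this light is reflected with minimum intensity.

At the upper boundary (n = 1.0 to n = 2.44) the reflected ray undergoes a half-wave phase shift.
Bottom surface (2.44 → 1.49): reflection off a lower-index medium gives no phase shift.
Exactly one π shift → a net half-wave offset.
With one net inversion, destructive interference in reflection requires 2 n t = m λ.
The smallest nonzero thickness corresponds to m = 1: t = m λ / (2 n) = 1.00 × 616 / (2 × 2.44) = 126 nm.

126 nm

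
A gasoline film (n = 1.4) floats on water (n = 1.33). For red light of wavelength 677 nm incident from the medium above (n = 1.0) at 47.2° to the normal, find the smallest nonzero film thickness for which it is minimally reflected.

284 nm

Top surface (1.0 → 1.4): reflection off a higher-index medium gives a half-wave phase shift.
Ray reflecting at the bottom interface goes from n = 1.4 toward n = 1.33: no phase shift.
Net: one phase inversion between the two reflected rays.
With one net inversion, destructive interference in reflection requires 2 n t cos θ_r = m λ.
Snell's law: 1.0 sin 47.2° = 1.4 sin θ_r → sin θ_r = 0.524, cos θ_r = 0.852.
Minimum nonzero at m = 1: t = λ / (2 n cos θ_r) = 677 / (2 × 1.4 × 0.852) = 284 nm.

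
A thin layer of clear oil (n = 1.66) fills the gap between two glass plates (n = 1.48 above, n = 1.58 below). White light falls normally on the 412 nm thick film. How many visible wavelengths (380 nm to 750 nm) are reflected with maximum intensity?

Ray reflecting at the top interface goes from n = 1.48 toward n = 1.66: a half-wave phase shift.
At the lower boundary (n = 1.66 to n = 1.58) the reflected ray undergoes no phase shift.
Exactly one π shift → a net half-wave offset.
So the condition for constructive reflection is 2 n t = (m + ½) λ.
λ = 2 n t / (m + ½) = 1368 / (m + ½) nm.
m=1: 912 nm (IR); m=2: 547 nm (visible); m=3: 391 nm (visible); m=4: 304 nm (UV).

2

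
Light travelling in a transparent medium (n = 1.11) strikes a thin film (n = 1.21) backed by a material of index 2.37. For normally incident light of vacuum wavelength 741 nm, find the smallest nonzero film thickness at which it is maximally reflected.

Ray reflecting at the top interface goes from n = 1.11 toward n = 1.21: a half-wave phase shift.
At the lower boundary (n = 1.21 to n = 2.37) the reflected ray undergoes a half-wave phase shift.
The two reflections carry the same phase change, so no net offset.
For bright reflection here: 2 n t = m λ.
Minimum nonzero at m = 1: t = λ / (2 n) = 741 / (2 × 1.21) = 306 nm.

306 nm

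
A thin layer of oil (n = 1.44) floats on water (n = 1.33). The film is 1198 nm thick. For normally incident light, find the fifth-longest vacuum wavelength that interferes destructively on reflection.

Ray reflecting at the top interface goes from n = 1.0 toward n = 1.44: a half-wave phase shift.
Ray reflecting at the bottom interface goes from n = 1.44 toward n = 1.33: no phase shift.
Net: one phase inversion between the two reflected rays.
So the condition for destructive reflection is 2 n t = m λ.
λ = 2 n t / m. The fifth-longest wavelength is m = 5: λ = 2 × 1.44 × 1198 / 5.00 = 690 nm.

690 nm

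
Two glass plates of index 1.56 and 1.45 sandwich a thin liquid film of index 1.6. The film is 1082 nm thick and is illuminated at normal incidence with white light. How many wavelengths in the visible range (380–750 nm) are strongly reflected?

4

Ray reflecting at the top interface goes from n = 1.56 toward n = 1.6: a half-wave phase shift.
Bottom surface (1.6 → 1.45): reflection off a lower-index medium gives no phase shift.
Exactly one π shift → a net half-wave offset.
For strong reflection here: 2 n t = (m + ½) λ.
λ = 2 n t / (m + ½) = 3462 / (m + ½) nm.
m=4: 769 nm (IR); m=5: 630 nm (visible); m=6: 533 nm (visible); m=7: 462 nm (visible); m=8: 407 nm (visible); m=9: 364 nm (UV).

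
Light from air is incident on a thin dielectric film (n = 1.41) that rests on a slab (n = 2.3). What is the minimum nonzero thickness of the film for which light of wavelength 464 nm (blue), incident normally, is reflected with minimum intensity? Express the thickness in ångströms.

Ray reflecting at the top interface goes from n = 1.0 toward n = 1.41: a half-wave phase shift.
At the lower boundary (n = 1.41 to n = 2.3) the reflected ray undergoes a half-wave phase shift.
The two reflections carry the same phase change, so no net offset.
For minimum reflection here: 2 n t = (m + ½) λ.
Minimum at m = 0: t = λ / (4 n) = 464 / (4 × 1.41) = 82.3 nm.

823 Å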